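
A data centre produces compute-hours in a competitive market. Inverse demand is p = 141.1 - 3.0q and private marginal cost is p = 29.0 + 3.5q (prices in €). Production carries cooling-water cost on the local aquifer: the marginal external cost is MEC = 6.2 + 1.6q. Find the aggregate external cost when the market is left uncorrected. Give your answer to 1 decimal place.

€344.9

Market equilibrium (private): 29.0 + 3.5q = 141.1 - 3.0q → q_m = 17.2462.
Total external cost = ∫₀^{q_m} (6.2 + 1.6q) dq = 6.2×17.2462 + ½×1.6×17.2462² = 344.8716.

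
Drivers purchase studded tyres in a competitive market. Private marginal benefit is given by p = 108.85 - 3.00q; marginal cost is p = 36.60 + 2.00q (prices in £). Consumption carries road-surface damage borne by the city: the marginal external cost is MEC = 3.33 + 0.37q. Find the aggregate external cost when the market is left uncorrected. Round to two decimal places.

£86.75

Market equilibrium (private): 36.60 + 2.00q = 108.85 - 3.00q → q_m = 14.4500.
Total external cost = ∫₀^{q_m} (3.33 + 0.37q) dq = 3.33×14.4500 + ½×0.37×14.4500² = 86.7470.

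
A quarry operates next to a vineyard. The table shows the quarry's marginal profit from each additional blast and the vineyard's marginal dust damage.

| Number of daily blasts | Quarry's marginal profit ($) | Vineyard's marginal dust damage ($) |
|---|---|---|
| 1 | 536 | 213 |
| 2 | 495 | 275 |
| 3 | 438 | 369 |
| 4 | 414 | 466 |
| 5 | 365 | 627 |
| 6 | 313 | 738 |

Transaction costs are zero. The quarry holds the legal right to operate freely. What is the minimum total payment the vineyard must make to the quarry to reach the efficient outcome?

$1092

Left alone the quarry would choose level 6 (marginal profit stays positive).
Efficient level: k* = 3 (marginal profit ≥ marginal dust damage through 3).
The vineyard must at least cover the quarry's forgone profit from cutting 6→3: 414 + 365 + 313 = 1092.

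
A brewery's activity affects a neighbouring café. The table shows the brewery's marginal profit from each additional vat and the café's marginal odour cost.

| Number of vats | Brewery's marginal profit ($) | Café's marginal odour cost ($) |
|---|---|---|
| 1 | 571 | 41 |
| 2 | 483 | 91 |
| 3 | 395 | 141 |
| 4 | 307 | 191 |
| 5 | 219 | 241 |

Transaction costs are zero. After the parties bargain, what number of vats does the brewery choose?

Bargaining reaches the level where marginal profit last exceeds marginal odour cost.
That holds through level 4 (307 ≥ 191) but not at 5 (219 < 241).

4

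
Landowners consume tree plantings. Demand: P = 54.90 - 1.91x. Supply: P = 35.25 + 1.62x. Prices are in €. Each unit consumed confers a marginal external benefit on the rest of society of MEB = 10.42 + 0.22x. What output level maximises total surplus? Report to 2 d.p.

Social marginal benefit = demand + MEB = 65.32 - 1.69x.
Set SMB = MC: 65.32 - 1.69x = 35.25 + 1.62x → x* = 9.0846.

x* = 9.08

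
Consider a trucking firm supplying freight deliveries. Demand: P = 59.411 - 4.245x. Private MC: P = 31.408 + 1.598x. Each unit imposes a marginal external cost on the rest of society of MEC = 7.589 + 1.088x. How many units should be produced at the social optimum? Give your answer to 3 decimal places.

x* = 2.945

Social marginal cost = private MC + MEC = 38.997 + 2.686x.
Set SMC = demand: 38.997 + 2.686x = 59.411 - 4.245x → x* = 2.9453.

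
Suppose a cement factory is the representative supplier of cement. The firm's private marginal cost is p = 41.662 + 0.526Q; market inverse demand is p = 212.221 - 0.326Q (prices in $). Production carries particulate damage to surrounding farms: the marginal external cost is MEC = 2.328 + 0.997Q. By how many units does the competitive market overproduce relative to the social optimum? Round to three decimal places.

109.202 units

Market equilibrium (private): 41.662 + 0.526Q = 212.221 - 0.326Q → Q_m = 200.1866.
Social marginal cost = private MC + MEC = 43.990 + 1.523Q.
Set SMC = demand: 43.990 + 1.523Q = 212.221 - 0.326Q → Q* = 90.9849.
Gap = |200.1866 − 90.9849| = 109.2017.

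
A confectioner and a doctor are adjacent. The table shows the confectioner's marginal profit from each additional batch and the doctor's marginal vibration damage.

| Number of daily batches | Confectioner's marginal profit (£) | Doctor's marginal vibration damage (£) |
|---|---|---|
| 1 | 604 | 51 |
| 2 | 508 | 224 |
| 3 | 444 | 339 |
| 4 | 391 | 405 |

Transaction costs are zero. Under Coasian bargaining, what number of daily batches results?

Bargaining reaches the level where marginal profit last exceeds marginal vibration damage.
That holds through level 3 (444 ≥ 339) but not at 4 (391 < 405).

3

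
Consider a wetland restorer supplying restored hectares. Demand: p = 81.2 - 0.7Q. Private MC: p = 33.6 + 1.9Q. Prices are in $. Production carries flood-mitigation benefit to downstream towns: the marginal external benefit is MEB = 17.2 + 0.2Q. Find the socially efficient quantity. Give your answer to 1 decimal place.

Q* = 27.0

Social marginal cost = private MC − MEB = 16.4 + 1.7Q.
Set SMC = demand: 16.4 + 1.7Q = 81.2 - 0.7Q → Q* = 27.0000.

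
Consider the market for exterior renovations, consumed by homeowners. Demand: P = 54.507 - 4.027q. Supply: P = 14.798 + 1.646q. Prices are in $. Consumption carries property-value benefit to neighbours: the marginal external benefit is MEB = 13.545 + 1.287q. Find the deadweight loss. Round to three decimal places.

Market equilibrium (private): 14.798 + 1.646q = 54.507 - 4.027q → q_m = 6.9996.
Social marginal benefit = demand + MEB = 68.052 - 2.740q.
Set SMB = MC: 68.052 - 2.740q = 14.798 + 1.646q → q* = 12.1418.
Height of the DWL triangle at q_m is SMB(q_m) − MC(q_m) = MEB(q_m) = 22.5535.
DWL = ½ × 5.1422 × 22.5535 = 57.9873.

DWL = $57.987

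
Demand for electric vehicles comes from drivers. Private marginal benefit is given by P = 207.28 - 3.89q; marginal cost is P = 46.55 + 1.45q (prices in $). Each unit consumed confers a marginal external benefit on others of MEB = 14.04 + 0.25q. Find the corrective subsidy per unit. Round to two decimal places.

subsidy = $22.62 per unit

Social marginal benefit = demand + MEB = 221.32 - 3.64q.
Set SMB = MC: 221.32 - 3.64q = 46.55 + 1.45q → q* = 34.3360.
The Pigouvian subsidy equals MEB at q*: 14.04 + 0.25×34.3360 = 22.6240.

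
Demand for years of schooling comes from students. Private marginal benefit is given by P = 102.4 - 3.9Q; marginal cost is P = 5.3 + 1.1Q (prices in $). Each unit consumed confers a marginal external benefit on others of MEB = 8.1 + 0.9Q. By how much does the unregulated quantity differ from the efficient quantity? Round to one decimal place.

Market equilibrium (private): 5.3 + 1.1Q = 102.4 - 3.9Q → Q_m = 19.4200.
Social marginal benefit = demand + MEB = 110.5 - 3.0Q.
Set SMB = MC: 110.5 - 3.0Q = 5.3 + 1.1Q → Q* = 25.6585.
Gap = |19.4200 − 25.6585| = 6.2385.

6.2 units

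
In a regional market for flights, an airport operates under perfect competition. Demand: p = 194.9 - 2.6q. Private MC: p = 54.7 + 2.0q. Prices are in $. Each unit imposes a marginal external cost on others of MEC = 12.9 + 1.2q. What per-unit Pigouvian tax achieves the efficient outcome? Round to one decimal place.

tax = $39.2 per unit

Social marginal cost = private MC + MEC = 67.6 + 3.2q.
Set SMC = demand: 67.6 + 3.2q = 194.9 - 2.6q → q* = 21.9483.
The Pigouvian tax equals MEC at q*: 12.9 + 1.2×21.9483 = 39.2380.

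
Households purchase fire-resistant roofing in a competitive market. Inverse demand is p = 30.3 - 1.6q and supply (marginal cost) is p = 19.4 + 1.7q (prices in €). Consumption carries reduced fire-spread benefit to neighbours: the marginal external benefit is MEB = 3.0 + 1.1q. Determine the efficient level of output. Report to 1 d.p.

q* = 6.3

Social marginal benefit = demand + MEB = 33.3 - 0.5q.
Set SMB = MC: 33.3 - 0.5q = 19.4 + 1.7q → q* = 6.3182.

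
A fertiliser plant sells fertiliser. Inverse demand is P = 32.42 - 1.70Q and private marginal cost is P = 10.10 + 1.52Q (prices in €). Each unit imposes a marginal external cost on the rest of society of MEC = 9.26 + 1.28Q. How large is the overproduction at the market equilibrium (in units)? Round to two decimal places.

4.03 units

Market equilibrium (private): 10.10 + 1.52Q = 32.42 - 1.70Q → Q_m = 6.9317.
Social marginal cost = private MC + MEC = 19.36 + 2.80Q.
Set SMC = demand: 19.36 + 2.80Q = 32.42 - 1.70Q → Q* = 2.9022.
Gap = |6.9317 − 2.9022| = 4.0295.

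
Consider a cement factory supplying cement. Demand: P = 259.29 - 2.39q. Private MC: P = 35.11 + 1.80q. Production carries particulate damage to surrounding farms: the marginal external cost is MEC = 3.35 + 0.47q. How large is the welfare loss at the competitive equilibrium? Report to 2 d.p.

DWL = 87.13

Market equilibrium (private): 35.11 + 1.80q = 259.29 - 2.39q → q_m = 53.5036.
Social marginal cost = private MC + MEC = 38.46 + 2.27q.
Set SMC = demand: 38.46 + 2.27q = 259.29 - 2.39q → q* = 47.3884.
Height of the DWL triangle at q_m is SMC(q_m) − demand(q_m) = MEC(q_m) = 28.4967.
DWL = ½ × 6.1152 × 28.4967 = 87.1315.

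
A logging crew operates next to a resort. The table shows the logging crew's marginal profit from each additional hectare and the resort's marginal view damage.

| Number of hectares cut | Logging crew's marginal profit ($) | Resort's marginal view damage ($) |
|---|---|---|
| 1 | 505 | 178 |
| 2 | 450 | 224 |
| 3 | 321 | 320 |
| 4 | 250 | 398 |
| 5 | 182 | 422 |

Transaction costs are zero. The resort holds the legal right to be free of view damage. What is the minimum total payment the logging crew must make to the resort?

$722

Efficient level: marginal profit ≥ marginal view damage through level 3, so k* = 3.
With the resort holding the right, the logging crew must at least compensate total damage at k*: 178 + 224 + 320 = 722.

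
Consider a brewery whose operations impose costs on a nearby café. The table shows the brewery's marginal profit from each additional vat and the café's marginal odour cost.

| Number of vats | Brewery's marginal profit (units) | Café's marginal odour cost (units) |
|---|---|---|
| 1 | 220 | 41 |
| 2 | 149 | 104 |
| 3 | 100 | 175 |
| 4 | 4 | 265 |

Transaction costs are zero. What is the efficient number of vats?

Bargaining reaches the level where marginal profit last exceeds marginal odour cost.
That holds through level 2 (149 ≥ 104) but not at 3 (100 < 175).

2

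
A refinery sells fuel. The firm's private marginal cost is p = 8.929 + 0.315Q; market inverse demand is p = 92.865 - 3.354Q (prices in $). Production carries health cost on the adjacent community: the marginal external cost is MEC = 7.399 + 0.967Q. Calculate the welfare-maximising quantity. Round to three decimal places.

Q* = 16.509

Social marginal cost = private MC + MEC = 16.328 + 1.282Q.
Set SMC = demand: 16.328 + 1.282Q = 92.865 - 3.354Q → Q* = 16.5093.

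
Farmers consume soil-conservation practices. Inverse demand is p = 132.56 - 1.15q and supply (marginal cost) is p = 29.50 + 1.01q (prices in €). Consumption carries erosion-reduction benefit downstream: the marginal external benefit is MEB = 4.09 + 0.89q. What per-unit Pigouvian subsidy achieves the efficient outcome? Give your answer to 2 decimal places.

subsidy = €79.18 per unit

Social marginal benefit = demand + MEB = 136.65 - 0.26q.
Set SMB = MC: 136.65 - 0.26q = 29.50 + 1.01q → q* = 84.3701.
The Pigouvian subsidy equals MEB at q*: 4.09 + 0.89×84.3701 = 79.1794.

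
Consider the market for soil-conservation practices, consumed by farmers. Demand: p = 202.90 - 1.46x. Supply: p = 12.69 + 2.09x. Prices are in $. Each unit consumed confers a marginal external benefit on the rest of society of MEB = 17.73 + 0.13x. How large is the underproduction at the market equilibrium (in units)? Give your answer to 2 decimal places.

Market equilibrium (private): 12.69 + 2.09x = 202.90 - 1.46x → x_m = 53.5803.
Social marginal benefit = demand + MEB = 220.63 - 1.33x.
Set SMB = MC: 220.63 - 1.33x = 12.69 + 2.09x → x* = 60.8012.
Gap = |53.5803 − 60.8012| = 7.2209.

7.22 units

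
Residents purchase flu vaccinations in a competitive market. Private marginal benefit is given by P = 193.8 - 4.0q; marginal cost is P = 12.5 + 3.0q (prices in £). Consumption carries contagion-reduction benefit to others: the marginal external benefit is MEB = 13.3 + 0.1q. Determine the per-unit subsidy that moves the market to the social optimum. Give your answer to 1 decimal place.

Social marginal benefit = demand + MEB = 207.1 - 3.9q.
Set SMB = MC: 207.1 - 3.9q = 12.5 + 3.0q → q* = 28.2029.
The Pigouvian subsidy equals MEB at q*: 13.3 + 0.1×28.2029 = 16.1203.

subsidy = £16.1 per unit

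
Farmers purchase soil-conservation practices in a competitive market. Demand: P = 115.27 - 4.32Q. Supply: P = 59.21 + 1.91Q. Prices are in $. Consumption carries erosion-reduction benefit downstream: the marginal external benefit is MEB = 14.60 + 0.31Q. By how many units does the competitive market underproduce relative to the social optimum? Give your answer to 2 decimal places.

2.94 units

Market equilibrium (private): 59.21 + 1.91Q = 115.27 - 4.32Q → Q_m = 8.9984.
Social marginal benefit = demand + MEB = 129.87 - 4.01Q.
Set SMB = MC: 129.87 - 4.01Q = 59.21 + 1.91Q → Q* = 11.9358.
Gap = |8.9984 − 11.9358| = 2.9374.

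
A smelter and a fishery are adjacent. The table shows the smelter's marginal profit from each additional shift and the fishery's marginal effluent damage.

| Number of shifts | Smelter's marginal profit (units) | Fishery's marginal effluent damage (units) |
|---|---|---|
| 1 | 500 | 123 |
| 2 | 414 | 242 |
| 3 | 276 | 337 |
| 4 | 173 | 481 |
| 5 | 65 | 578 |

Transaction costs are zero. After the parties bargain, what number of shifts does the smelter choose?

2

Bargaining reaches the level where marginal profit last exceeds marginal effluent damage.
That holds through level 2 (414 ≥ 242) but not at 3 (276 < 337).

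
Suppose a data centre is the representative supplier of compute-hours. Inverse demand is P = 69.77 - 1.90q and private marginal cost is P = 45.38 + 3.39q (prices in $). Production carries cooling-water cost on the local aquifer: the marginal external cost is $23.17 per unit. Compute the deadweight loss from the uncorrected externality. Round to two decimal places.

Market equilibrium (private): 45.38 + 3.39q = 69.77 - 1.90q → q_m = 4.6106.
Social marginal cost = private MC + MEC = 68.55 + 3.39q.
Set SMC = demand: 68.55 + 3.39q = 69.77 - 1.90q → q* = 0.2306.
Height of the DWL triangle at q_m is SMC(q_m) − demand(q_m) = MEC(q_m) = 23.1700.
DWL = ½ × 4.3800 × 23.1700 = 50.7423.

DWL = $50.74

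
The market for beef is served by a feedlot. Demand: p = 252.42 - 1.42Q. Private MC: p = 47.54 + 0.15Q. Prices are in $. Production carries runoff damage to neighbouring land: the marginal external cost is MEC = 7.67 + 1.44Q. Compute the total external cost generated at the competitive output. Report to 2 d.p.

$13262.09

Market equilibrium (private): 47.54 + 0.15Q = 252.42 - 1.42Q → Q_m = 130.4968.
Total external cost = ∫₀^{Q_m} (7.67 + 1.44Q) dQ = 7.67×130.4968 + ½×1.44×130.4968² = 13262.0891.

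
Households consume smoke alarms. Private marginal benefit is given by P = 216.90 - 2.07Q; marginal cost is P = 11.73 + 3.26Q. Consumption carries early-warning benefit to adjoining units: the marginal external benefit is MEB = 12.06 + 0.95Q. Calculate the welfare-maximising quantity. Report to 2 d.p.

Q* = 49.60

Social marginal benefit = demand + MEB = 228.96 - 1.12Q.
Set SMB = MC: 228.96 - 1.12Q = 11.73 + 3.26Q → Q* = 49.5959.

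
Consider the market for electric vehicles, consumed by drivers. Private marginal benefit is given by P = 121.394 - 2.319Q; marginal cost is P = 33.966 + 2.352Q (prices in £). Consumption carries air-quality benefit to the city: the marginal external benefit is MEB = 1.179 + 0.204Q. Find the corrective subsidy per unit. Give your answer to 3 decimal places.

Social marginal benefit = demand + MEB = 122.573 - 2.115Q.
Set SMB = MC: 122.573 - 2.115Q = 33.966 + 2.352Q → Q* = 19.8359.
The Pigouvian subsidy equals MEB at Q*: 1.179 + 0.204×19.8359 = 5.2255.

subsidy = £5.226 per unit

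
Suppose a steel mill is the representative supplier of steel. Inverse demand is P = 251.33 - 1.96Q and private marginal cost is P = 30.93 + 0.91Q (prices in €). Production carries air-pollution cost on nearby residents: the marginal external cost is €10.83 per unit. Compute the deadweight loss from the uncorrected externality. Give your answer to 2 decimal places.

DWL = €20.43

Market equilibrium (private): 30.93 + 0.91Q = 251.33 - 1.96Q → Q_m = 76.7944.
Social marginal cost = private MC + MEC = 41.76 + 0.91Q.
Set SMC = demand: 41.76 + 0.91Q = 251.33 - 1.96Q → Q* = 73.0209.
The welfare-loss triangle has base |Q_m − Q*| and height MEC(Q_m) (the vertical gap between SMC and demand is zero at Q* and MEC at Q_m).
DWL = ½ × 3.7735 × 10.8300 = 20.4335.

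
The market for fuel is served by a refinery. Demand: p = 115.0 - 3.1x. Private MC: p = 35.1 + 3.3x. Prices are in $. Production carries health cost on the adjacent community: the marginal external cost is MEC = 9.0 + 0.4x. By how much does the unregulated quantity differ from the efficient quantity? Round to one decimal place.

2.1 units

Market equilibrium (private): 35.1 + 3.3x = 115.0 - 3.1x → x_m = 12.4844.
Social marginal cost = private MC + MEC = 44.1 + 3.7x.
Set SMC = demand: 44.1 + 3.7x = 115.0 - 3.1x → x* = 10.4265.
Gap = |12.4844 − 10.4265| = 2.0579.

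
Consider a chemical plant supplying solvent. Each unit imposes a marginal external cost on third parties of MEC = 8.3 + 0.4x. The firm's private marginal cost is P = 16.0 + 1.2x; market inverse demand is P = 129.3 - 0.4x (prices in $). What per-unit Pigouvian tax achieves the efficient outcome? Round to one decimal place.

tax = $29.3 per unit

Social marginal cost = private MC + MEC = 24.3 + 1.6x.
Set SMC = demand: 24.3 + 1.6x = 129.3 - 0.4x → x* = 52.5000.
The Pigouvian tax equals MEC at x*: 8.3 + 0.4×52.5000 = 29.3000.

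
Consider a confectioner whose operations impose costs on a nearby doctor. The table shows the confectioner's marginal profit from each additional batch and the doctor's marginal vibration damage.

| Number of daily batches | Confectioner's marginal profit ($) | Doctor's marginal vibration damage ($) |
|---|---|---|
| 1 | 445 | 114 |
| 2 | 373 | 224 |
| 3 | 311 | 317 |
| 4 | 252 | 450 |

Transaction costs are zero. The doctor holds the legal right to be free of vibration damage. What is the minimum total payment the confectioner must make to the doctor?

Efficient level: marginal profit ≥ marginal vibration damage through level 2, so k* = 2.
With the doctor holding the right, the confectioner must at least compensate total damage at k*: 114 + 224 = 338.

$338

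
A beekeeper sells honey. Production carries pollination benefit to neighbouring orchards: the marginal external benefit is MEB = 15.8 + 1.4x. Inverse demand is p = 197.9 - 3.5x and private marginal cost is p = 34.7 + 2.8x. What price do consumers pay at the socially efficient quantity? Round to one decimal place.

Social marginal cost = private MC − MEB = 18.9 + 1.4x.
Set SMC = demand: 18.9 + 1.4x = 197.9 - 3.5x → x* = 36.5306.
Consumer price on the demand curve at x*: 197.9 − 3.5×36.5306 = 70.0429.

P = 70.0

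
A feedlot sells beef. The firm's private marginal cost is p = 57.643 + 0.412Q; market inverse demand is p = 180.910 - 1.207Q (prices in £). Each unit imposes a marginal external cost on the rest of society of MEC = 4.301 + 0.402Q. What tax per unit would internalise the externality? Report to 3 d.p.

Social marginal cost = private MC + MEC = 61.944 + 0.814Q.
Set SMC = demand: 61.944 + 0.814Q = 180.910 - 1.207Q → Q* = 58.8649.
The Pigouvian tax equals MEC at Q*: 4.301 + 0.402×58.8649 = 27.9647.

tax = £27.965 per unit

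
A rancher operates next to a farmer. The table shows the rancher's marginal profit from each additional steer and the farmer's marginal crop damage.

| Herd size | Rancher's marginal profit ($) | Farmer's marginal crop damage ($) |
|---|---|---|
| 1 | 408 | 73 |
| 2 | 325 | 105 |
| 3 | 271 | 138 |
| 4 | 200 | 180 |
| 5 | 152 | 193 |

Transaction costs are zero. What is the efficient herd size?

4

Bargaining reaches the level where marginal profit last exceeds marginal crop damage.
That holds through level 4 (200 ≥ 180) but not at 5 (152 < 193).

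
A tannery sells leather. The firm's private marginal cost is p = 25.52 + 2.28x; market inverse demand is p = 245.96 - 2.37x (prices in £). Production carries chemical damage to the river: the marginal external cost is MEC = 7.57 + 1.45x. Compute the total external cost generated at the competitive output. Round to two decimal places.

£1988.21

Market equilibrium (private): 25.52 + 2.28x = 245.96 - 2.37x → x_m = 47.4065.
Total external cost = ∫₀^{x_m} (7.57 + 1.45x) dx = 7.57×47.4065 + ½×1.45×47.4065² = 1988.2150.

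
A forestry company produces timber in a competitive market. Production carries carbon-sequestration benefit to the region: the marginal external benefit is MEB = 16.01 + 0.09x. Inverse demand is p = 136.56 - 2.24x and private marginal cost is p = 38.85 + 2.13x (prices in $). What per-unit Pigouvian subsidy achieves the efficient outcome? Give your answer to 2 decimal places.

subsidy = $18.40 per unit

Social marginal cost = private MC − MEB = 22.84 + 2.04x.
Set SMC = demand: 22.84 + 2.04x = 136.56 - 2.24x → x* = 26.5701.
The Pigouvian subsidy equals MEB at x*: 16.01 + 0.09×26.5701 = 18.4013.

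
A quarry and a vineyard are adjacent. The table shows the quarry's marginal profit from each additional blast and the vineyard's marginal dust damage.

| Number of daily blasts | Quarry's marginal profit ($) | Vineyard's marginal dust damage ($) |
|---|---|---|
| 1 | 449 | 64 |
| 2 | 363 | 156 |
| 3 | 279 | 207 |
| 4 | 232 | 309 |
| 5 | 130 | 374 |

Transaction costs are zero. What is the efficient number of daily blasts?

3

Bargaining reaches the level where marginal profit last exceeds marginal dust damage.
That holds through level 3 (279 ≥ 207) but not at 4 (232 < 309).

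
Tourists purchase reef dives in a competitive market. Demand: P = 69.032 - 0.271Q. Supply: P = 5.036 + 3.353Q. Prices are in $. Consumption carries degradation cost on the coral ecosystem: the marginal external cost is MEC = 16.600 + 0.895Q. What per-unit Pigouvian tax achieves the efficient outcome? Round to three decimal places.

tax = $25.987 per unit

Social marginal benefit = demand − MEC = 52.432 - 1.166Q.
Set SMB = MC: 52.432 - 1.166Q = 5.036 + 3.353Q → Q* = 10.4882.
The Pigouvian tax equals MEC at Q*: 16.600 + 0.895×10.4882 = 25.9869.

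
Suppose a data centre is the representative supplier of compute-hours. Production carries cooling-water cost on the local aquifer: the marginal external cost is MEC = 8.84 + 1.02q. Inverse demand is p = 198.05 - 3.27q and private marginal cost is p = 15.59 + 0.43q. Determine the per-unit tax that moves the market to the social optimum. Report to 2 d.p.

Social marginal cost = private MC + MEC = 24.43 + 1.45q.
Set SMC = demand: 24.43 + 1.45q = 198.05 - 3.27q → q* = 36.7839.
The Pigouvian tax equals MEC at q*: 8.84 + 1.02×36.7839 = 46.3596.

tax = 46.36 per unit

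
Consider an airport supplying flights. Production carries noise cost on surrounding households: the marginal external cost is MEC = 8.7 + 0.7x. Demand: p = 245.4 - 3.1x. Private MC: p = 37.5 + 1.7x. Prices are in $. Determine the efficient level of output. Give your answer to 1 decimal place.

Social marginal cost = private MC + MEC = 46.2 + 2.4x.
Set SMC = demand: 46.2 + 2.4x = 245.4 - 3.1x → x* = 36.2182.

x* = 36.2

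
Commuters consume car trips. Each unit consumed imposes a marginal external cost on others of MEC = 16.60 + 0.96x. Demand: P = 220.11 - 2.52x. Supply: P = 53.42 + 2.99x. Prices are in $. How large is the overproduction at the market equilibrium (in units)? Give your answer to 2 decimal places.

Market equilibrium (private): 53.42 + 2.99x = 220.11 - 2.52x → x_m = 30.2523.
Social marginal benefit = demand − MEC = 203.51 - 3.48x.
Set SMB = MC: 203.51 - 3.48x = 53.42 + 2.99x → x* = 23.1978.
Gap = |30.2523 − 23.1978| = 7.0545.

7.05 units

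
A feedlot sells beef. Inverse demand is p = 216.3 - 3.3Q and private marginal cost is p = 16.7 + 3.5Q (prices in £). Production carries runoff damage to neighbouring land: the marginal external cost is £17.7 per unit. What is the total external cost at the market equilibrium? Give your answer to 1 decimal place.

£519.5

Market equilibrium (private): 16.7 + 3.5Q = 216.3 - 3.3Q → Q_m = 29.3529.
Total external cost = MEC × Q_m = 17.7 × 29.3529 = 519.5463.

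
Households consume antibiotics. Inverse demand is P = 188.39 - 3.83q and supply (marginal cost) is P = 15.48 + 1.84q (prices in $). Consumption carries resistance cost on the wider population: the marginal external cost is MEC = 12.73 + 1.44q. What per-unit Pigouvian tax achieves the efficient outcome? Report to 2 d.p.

tax = $45.17 per unit

Social marginal benefit = demand − MEC = 175.66 - 5.27q.
Set SMB = MC: 175.66 - 5.27q = 15.48 + 1.84q → q* = 22.5288.
The Pigouvian tax equals MEC at q*: 12.73 + 1.44×22.5288 = 45.1715.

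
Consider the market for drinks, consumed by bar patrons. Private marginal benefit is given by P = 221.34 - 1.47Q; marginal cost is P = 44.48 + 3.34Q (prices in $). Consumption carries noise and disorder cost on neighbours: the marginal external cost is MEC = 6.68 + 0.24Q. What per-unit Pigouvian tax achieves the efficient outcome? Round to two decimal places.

tax = $14.77 per unit

Social marginal benefit = demand − MEC = 214.66 - 1.71Q.
Set SMB = MC: 214.66 - 1.71Q = 44.48 + 3.34Q → Q* = 33.6990.
The Pigouvian tax equals MEC at Q*: 6.68 + 0.24×33.6990 = 14.7678.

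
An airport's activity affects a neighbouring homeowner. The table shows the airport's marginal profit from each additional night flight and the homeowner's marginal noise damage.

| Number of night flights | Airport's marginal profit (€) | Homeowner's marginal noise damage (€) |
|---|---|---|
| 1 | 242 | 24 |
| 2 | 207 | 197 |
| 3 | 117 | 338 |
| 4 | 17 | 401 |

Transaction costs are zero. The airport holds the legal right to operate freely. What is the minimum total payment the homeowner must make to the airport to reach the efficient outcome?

€134

Left alone the airport would choose level 4 (marginal profit stays positive).
Efficient level: k* = 2 (marginal profit ≥ marginal noise damage through 2).
The homeowner must at least cover the airport's forgone profit from cutting 4→2: 117 + 17 = 134.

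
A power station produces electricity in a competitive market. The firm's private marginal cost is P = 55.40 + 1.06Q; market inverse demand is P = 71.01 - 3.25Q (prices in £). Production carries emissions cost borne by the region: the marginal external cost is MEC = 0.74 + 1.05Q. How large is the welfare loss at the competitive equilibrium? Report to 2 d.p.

DWL = £1.93

Market equilibrium (private): 55.40 + 1.06Q = 71.01 - 3.25Q → Q_m = 3.6218.
Social marginal cost = private MC + MEC = 56.14 + 2.11Q.
Set SMC = demand: 56.14 + 2.11Q = 71.01 - 3.25Q → Q* = 2.7743.
The welfare-loss triangle has base |Q_m − Q*| and height MEC(Q_m) (the vertical gap between SMC and demand is zero at Q* and MEC at Q_m).
DWL = ½ × 0.8475 × 4.5429 = 1.9251.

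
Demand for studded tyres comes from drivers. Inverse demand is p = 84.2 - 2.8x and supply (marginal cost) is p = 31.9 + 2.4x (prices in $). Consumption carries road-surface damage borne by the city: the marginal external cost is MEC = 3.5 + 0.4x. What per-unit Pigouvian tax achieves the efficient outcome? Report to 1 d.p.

Social marginal benefit = demand − MEC = 80.7 - 3.2x.
Set SMB = MC: 80.7 - 3.2x = 31.9 + 2.4x → x* = 8.7143.
The Pigouvian tax equals MEC at x*: 3.5 + 0.4×8.7143 = 6.9857.

tax = $7.0 per unit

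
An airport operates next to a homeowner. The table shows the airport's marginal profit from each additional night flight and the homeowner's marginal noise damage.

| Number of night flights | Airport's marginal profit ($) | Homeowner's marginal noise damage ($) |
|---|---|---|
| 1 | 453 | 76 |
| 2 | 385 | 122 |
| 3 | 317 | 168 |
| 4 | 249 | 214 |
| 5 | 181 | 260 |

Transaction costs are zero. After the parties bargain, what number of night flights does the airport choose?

4

Bargaining reaches the level where marginal profit last exceeds marginal noise damage.
That holds through level 4 (249 ≥ 214) but not at 5 (181 < 260).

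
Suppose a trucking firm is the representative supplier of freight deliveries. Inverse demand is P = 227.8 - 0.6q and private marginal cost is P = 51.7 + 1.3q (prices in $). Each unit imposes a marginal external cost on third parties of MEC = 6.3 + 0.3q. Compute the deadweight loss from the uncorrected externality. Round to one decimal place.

DWL = $264.4

Market equilibrium (private): 51.7 + 1.3q = 227.8 - 0.6q → q_m = 92.6842.
Social marginal cost = private MC + MEC = 58.0 + 1.6q.
Set SMC = demand: 58.0 + 1.6q = 227.8 - 0.6q → q* = 77.1818.
Height of the DWL triangle at q_m is SMC(q_m) − demand(q_m) = MEC(q_m) = 34.1053.
DWL = ½ × 15.5024 × 34.1053 = 264.3570.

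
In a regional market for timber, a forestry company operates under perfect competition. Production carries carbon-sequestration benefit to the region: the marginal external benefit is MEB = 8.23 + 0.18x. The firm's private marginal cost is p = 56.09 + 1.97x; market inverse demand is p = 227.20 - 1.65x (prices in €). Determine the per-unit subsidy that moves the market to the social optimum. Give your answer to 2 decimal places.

Social marginal cost = private MC − MEB = 47.86 + 1.79x.
Set SMC = demand: 47.86 + 1.79x = 227.20 - 1.65x → x* = 52.1337.
The Pigouvian subsidy equals MEB at x*: 8.23 + 0.18×52.1337 = 17.6141.

subsidy = €17.61 per unit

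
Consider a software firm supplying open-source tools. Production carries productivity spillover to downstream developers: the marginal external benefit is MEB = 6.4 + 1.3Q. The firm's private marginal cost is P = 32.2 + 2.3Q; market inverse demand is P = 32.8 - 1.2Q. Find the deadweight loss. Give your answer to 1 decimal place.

DWL = 10.0

Market equilibrium (private): 32.2 + 2.3Q = 32.8 - 1.2Q → Q_m = 0.1714.
Social marginal cost = private MC − MEB = 25.8 + Q.
Set SMC = demand: 25.8 + Q = 32.8 - 1.2Q → Q* = 3.1818.
The loss is the area between SMC and demand from Q* to Q_m; with linear curves that's a triangle of height MEB(Q_m).
DWL = ½ × 3.0104 × 6.6229 = 9.9688.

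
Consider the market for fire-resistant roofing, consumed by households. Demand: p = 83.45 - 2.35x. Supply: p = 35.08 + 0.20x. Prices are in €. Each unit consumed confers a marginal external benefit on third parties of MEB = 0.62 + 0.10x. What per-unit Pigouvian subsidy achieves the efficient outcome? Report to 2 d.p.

subsidy = €2.62 per unit

Social marginal benefit = demand + MEB = 84.07 - 2.25x.
Set SMB = MC: 84.07 - 2.25x = 35.08 + 0.20x → x* = 19.9959.
The Pigouvian subsidy equals MEB at x*: 0.62 + 0.10×19.9959 = 2.6196.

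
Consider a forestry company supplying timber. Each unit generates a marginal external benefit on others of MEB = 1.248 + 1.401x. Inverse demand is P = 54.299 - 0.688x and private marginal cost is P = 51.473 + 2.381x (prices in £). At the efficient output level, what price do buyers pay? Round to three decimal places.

Social marginal cost = private MC − MEB = 50.225 + 0.980x.
Set SMC = demand: 50.225 + 0.980x = 54.299 - 0.688x → x* = 2.4424.
Consumer price on the demand curve at x*: 54.299 − 0.688×2.4424 = 52.6186.

P = £52.619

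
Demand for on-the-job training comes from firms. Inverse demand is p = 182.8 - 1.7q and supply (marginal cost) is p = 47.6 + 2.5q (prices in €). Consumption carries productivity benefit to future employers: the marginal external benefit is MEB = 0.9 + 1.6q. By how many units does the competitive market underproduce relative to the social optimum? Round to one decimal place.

20.2 units

Market equilibrium (private): 47.6 + 2.5q = 182.8 - 1.7q → q_m = 32.1905.
Social marginal benefit = demand + MEB = 183.7 - 0.1q.
Set SMB = MC: 183.7 - 0.1q = 47.6 + 2.5q → q* = 52.3462.
Gap = |32.1905 − 52.3462| = 20.1557.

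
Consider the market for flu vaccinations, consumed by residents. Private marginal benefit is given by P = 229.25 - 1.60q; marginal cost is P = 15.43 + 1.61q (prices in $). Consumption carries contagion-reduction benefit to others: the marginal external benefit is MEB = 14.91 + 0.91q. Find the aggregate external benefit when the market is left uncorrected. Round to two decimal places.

$3011.99

Market equilibrium (private): 15.43 + 1.61q = 229.25 - 1.60q → q_m = 66.6106.
Total external benefit = ∫₀^{q_m} (14.91 + 0.91q) dq = 14.91×66.6106 + ½×0.91×66.6106² = 3011.9863.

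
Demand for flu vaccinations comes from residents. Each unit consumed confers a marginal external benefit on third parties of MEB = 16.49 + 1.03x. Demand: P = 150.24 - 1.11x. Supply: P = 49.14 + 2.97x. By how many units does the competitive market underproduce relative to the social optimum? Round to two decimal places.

13.77 units

Market equilibrium (private): 49.14 + 2.97x = 150.24 - 1.11x → x_m = 24.7794.
Social marginal benefit = demand + MEB = 166.73 - 0.08x.
Set SMB = MC: 166.73 - 0.08x = 49.14 + 2.97x → x* = 38.5541.
Gap = |24.7794 − 38.5541| = 13.7747.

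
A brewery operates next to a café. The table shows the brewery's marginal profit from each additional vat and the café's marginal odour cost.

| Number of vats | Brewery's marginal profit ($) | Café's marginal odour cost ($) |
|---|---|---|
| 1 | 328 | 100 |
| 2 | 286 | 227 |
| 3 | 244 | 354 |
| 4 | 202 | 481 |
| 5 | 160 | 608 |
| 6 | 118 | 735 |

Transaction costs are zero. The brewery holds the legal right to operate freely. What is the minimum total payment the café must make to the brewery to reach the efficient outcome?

$724

Left alone the brewery would choose level 6 (marginal profit stays positive).
Efficient level: k* = 2 (marginal profit ≥ marginal odour cost through 2).
The café must at least cover the brewery's forgone profit from cutting 6→2: 244 + 202 + 160 + 118 = 724.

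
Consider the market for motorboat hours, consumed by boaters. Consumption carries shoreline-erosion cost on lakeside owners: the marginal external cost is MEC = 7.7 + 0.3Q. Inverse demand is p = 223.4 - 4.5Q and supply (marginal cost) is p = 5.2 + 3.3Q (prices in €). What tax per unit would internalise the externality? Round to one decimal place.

Social marginal benefit = demand − MEC = 215.7 - 4.8Q.
Set SMB = MC: 215.7 - 4.8Q = 5.2 + 3.3Q → Q* = 25.9877.
The Pigouvian tax equals MEC at Q*: 7.7 + 0.3×25.9877 = 15.4963.

tax = €15.5 per unit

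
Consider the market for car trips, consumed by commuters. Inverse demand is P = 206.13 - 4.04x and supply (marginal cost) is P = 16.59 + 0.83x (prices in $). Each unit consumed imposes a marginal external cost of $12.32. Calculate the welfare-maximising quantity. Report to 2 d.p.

x* = 36.39

Social marginal benefit = demand − MEC = 193.81 - 4.04x.
Set SMB = MC: 193.81 - 4.04x = 16.59 + 0.83x → x* = 36.3901.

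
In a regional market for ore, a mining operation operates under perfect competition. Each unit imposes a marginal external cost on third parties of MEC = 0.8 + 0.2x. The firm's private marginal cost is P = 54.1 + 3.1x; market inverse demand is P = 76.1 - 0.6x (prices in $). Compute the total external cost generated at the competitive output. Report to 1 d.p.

Market equilibrium (private): 54.1 + 3.1x = 76.1 - 0.6x → x_m = 5.9459.
Total external cost = ∫₀^{x_m} (0.8 + 0.2x) dx = 0.8×5.9459 + ½×0.2×5.9459² = 8.2921.

$8.3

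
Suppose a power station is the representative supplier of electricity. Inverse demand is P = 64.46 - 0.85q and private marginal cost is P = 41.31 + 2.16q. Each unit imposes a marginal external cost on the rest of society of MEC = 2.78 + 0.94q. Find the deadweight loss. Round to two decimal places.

DWL = 12.68

Market equilibrium (private): 41.31 + 2.16q = 64.46 - 0.85q → q_m = 7.6910.
Social marginal cost = private MC + MEC = 44.09 + 3.10q.
Set SMC = demand: 44.09 + 3.10q = 64.46 - 0.85q → q* = 5.1570.
The loss is the area between SMC and demand from q* to q_m; with linear curves that's a triangle of height MEC(q_m).
DWL = ½ × 2.5340 × 10.0096 = 12.6822.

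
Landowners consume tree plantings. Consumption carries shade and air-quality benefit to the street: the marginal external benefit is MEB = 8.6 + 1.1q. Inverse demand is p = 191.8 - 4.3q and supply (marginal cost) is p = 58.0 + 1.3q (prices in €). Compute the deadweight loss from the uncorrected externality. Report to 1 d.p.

DWL = €135.2

Market equilibrium (private): 58.0 + 1.3q = 191.8 - 4.3q → q_m = 23.8929.
Social marginal benefit = demand + MEB = 200.4 - 3.2q.
Set SMB = MC: 200.4 - 3.2q = 58.0 + 1.3q → q* = 31.6444.
Between q* and q_m the wedge SMB − MC runs linearly from 0 to MEB(q_m), so the loss is a triangle.
DWL = ½ × 7.7515 × 34.8821 = 135.1943.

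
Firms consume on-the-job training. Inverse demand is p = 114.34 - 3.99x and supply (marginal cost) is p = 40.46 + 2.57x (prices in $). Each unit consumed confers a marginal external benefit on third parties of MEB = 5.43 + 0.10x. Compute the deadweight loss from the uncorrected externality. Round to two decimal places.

Market equilibrium (private): 40.46 + 2.57x = 114.34 - 3.99x → x_m = 11.2622.
Social marginal benefit = demand + MEB = 119.77 - 3.89x.
Set SMB = MC: 119.77 - 3.89x = 40.46 + 2.57x → x* = 12.2771.
The loss is the area between SMB and MC from x* to x_m; with linear curves that's a triangle of height MEB(x_m).
DWL = ½ × 1.0149 × 6.5562 = 3.3269.

DWL = $3.33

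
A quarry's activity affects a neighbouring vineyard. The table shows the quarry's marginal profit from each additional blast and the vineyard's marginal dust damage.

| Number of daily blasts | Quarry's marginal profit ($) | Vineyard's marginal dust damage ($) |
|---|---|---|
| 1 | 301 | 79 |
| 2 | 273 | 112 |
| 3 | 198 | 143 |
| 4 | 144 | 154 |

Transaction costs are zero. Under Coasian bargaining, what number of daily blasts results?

Bargaining reaches the level where marginal profit last exceeds marginal dust damage.
That holds through level 3 (198 ≥ 143) but not at 4 (144 < 154).

3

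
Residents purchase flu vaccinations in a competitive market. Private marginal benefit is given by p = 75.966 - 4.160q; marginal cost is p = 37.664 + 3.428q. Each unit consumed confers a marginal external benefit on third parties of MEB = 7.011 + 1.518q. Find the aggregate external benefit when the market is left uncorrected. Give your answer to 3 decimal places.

Market equilibrium (private): 37.664 + 3.428q = 75.966 - 4.160q → q_m = 5.0477.
Total external benefit = ∫₀^{q_m} (7.011 + 1.518q) dq = 7.011×5.0477 + ½×1.518×5.0477² = 54.7282.

54.728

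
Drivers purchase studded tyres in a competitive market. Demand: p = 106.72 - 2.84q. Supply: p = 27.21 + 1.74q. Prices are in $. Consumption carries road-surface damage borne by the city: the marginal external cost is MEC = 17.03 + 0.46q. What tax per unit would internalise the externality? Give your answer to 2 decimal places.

Social marginal benefit = demand − MEC = 89.69 - 3.30q.
Set SMB = MC: 89.69 - 3.30q = 27.21 + 1.74q → q* = 12.3968.
The Pigouvian tax equals MEC at q*: 17.03 + 0.46×12.3968 = 22.7325.

tax = $22.73 per unit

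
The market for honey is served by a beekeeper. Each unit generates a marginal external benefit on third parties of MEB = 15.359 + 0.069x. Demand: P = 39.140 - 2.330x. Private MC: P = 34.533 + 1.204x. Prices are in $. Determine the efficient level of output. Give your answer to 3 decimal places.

Social marginal cost = private MC − MEB = 19.174 + 1.135x.
Set SMC = demand: 19.174 + 1.135x = 39.140 - 2.330x → x* = 5.7622.

x* = 5.762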